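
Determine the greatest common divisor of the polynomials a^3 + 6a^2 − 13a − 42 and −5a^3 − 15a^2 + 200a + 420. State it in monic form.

Euclidean algorithm in ℚ[a]:
  a^3 + 6a^2 − 13a − 42 = (−1/5)(−5a^3 − 15a^2 + 200a + 420) + (3a^2 + 27a + 42)
  −5a^3 − 15a^2 + 200a + 420 = (−(5/3)a + 10)(3a^2 + 27a + 42) + (0)
Last nonzero remainder: 3a^2 + 27a + 42. Dividing through by 3 gives the monic gcd a^2 + 9a + 14.

a^2 + 9a + 14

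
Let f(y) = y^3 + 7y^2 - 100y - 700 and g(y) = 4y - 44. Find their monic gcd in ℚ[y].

Repeated division with remainder:
  y^3 + 7y^2 - 100y - 700 = ((1/4)y^2 + (9/2)y + 49/2)(4y - 44) + (378)
  4y - 44 = ((2/189)y - 22/189)(378) + (0)
The last nonzero remainder is the constant 378, so the polynomials are coprime and gcd = 1.

1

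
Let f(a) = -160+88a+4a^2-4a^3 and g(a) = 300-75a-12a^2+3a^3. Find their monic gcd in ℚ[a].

-20+a+a^2

Repeated division with remainder:
  -4a^3+4a^2+88a-160 = (-4/3)(3a^3-12a^2-75a+300) + (-12a^2-12a+240)
  3a^3-12a^2-75a+300 = (-(1/4)a+5/4)(-12a^2-12a+240) + (0)
Last nonzero remainder: -12a^2-12a+240. Dividing through by -12 gives the monic gcd a^2+a-20.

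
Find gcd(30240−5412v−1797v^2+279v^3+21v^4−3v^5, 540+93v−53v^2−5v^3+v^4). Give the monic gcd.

Euclidean algorithm in ℚ[v]:
  −3v^5+21v^4+279v^3−1797v^2−5412v+30240 = (−3v+6)(v^4−5v^3−53v^2+93v+540) + (150v^3−1200v^2−4350v+27000)
  v^4−5v^3−53v^2+93v+540 = ((1/150)v+1/50)(150v^3−1200v^2−4350v+27000) + (0)
Last nonzero remainder: 150v^3−1200v^2−4350v+27000. Dividing through by 150 gives the monic gcd v^3−8v^2−29v+180.

180−29v−8v^2+v^3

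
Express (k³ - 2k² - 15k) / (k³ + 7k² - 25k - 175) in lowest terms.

(k² + 3k)/(k² + 12k + 35)

By polynomial division,
  k³ - 2k² - 15k = (k³ + 7k² - 25k - 175) + (-9k² + 10k + 175)
  k³ + 7k² - 25k - 175 = (-(1/9)k - 73/81)(-9k² + 10k + 175) + ((280/81)k - 1400/81)
  -9k² + 10k + 175 = (-(729/280)k - 81/8)((280/81)k - 1400/81) + (0)
Last nonzero remainder: (280/81)k - 1400/81. Dividing through by 280/81 gives the monic gcd k - 5.
Cancel k - 5 from numerator and denominator to get the reduced form.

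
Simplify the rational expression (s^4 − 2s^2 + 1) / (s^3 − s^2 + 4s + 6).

Repeated division with remainder:
  s^4 − 2s^2 + 1 = (s + 1)(s^3 − s^2 + 4s + 6) + (−5s^2 − 10s − 5)
  s^3 − s^2 + 4s + 6 = (−(1/5)s + 3/5)(−5s^2 − 10s − 5) + (9s + 9)
  −5s^2 − 10s − 5 = (−(5/9)s − 5/9)(9s + 9) + (0)
Last nonzero remainder: 9s + 9. Dividing through by 9 gives the monic gcd s + 1.
Cancel s + 1 from numerator and denominator to get the reduced form.

(s^3 − s^2 − s + 1)/(s^2 − 2s + 6)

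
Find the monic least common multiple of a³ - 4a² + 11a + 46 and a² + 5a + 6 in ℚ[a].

By polynomial division,
  a³ - 4a² + 11a + 46 = (a - 9)(a² + 5a + 6) + (50a + 100)
  a² + 5a + 6 = ((1/50)a + 3/50)(50a + 100) + (0)
Last nonzero remainder: 50a + 100. Dividing through by 50 gives the monic gcd a + 2.
Then lcm(f, g) = f·g / gcd(f, g); expanding and making the result monic gives the answer.

a⁴ - a³ - a² + 79a + 138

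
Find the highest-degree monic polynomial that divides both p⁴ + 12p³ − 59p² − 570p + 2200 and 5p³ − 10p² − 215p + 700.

p² − 9p + 20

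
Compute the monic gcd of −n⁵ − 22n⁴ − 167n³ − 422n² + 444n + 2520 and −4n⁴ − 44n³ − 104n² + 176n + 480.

By polynomial division,
  −n⁵ − 22n⁴ − 167n³ − 422n² + 444n + 2520 = ((1/4)n + 11/4)(−4n⁴ − 44n³ − 104n² + 176n + 480) + (−20n³ − 180n² − 160n + 1200)
  −4n⁴ − 44n³ − 104n² + 176n + 480 = ((1/5)n + 2/5)(−20n³ − 180n² − 160n + 1200) + (0)
Last nonzero remainder: −20n³ − 180n² − 160n + 1200. Dividing through by −20 gives the monic gcd n³ + 9n² + 8n − 60.

n³ + 9n² + 8n − 60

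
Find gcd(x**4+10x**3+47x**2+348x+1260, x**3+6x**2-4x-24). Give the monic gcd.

x+6

By polynomial division,
  x**4+10x**3+47x**2+348x+1260 = (x+4)(x**3+6x**2-4x-24) + (27x**2+388x+1356)
  x**3+6x**2-4x-24 = ((1/27)x-226/729)(27x**2+388x+1356) + ((48160/729)x+96320/243)
  27x**2+388x+1356 = ((19683/48160)x+82377/24080)((48160/729)x+96320/243) + (0)
Last nonzero remainder: (48160/729)x+96320/243. Dividing through by 48160/729 gives the monic gcd x+6.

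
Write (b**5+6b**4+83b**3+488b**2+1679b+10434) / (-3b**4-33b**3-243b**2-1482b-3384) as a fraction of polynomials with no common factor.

By polynomial division,
  b**5+6b**4+83b**3+488b**2+1679b+10434 = (-(1/3)b+5/3)(-3b**4-33b**3-243b**2-1482b-3384) + (57b**3+399b**2+3021b+16074)
  -3b**4-33b**3-243b**2-1482b-3384 = (-(1/19)b-4/19)(57b**3+399b**2+3021b+16074) + (0)
Last nonzero remainder: 57b**3+399b**2+3021b+16074. Dividing through by 57 gives the monic gcd b**3+7b**2+53b+282.
Cancel b**3+7b**2+53b+282 from numerator and denominator to get the reduced form.

(-b**2+b-37)/(3b+12)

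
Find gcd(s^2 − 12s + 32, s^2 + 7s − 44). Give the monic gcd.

Repeated division with remainder:
  s^2 − 12s + 32 = (s^2 + 7s − 44) + (−19s + 76)
  s^2 + 7s − 44 = (−(1/19)s − 11/19)(−19s + 76) + (0)
Last nonzero remainder: −19s + 76. Dividing through by −19 gives the monic gcd s − 4.

s − 4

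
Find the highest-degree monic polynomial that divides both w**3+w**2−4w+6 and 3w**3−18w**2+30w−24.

w**2−2w+2

Apply the Euclidean algorithm:
  w**3+w**2−4w+6 = (1/3)(3w**3−18w**2+30w−24) + (7w**2−14w+14)
  3w**3−18w**2+30w−24 = ((3/7)w−12/7)(7w**2−14w+14) + (0)
Last nonzero remainder: 7w**2−14w+14. Dividing through by 7 gives the monic gcd w**2−2w+2.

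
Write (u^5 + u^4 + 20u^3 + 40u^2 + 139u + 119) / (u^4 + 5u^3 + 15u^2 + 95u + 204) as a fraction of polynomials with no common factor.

(u^3 + 3u^2 + 9u + 7)/(u^2 + 7u + 12)

Apply the Euclidean algorithm:
  u^5 + u^4 + 20u^3 + 40u^2 + 139u + 119 = (u - 4)(u^4 + 5u^3 + 15u^2 + 95u + 204) + (25u^3 + 5u^2 + 315u + 935)
  u^4 + 5u^3 + 15u^2 + 95u + 204 = ((1/25)u + 24/125)(25u^3 + 5u^2 + 315u + 935) + ((36/25)u^2 - (72/25)u + 612/25)
  25u^3 + 5u^2 + 315u + 935 = ((625/36)u + 1375/36)((36/25)u^2 - (72/25)u + 612/25) + (0)
Last nonzero remainder: (36/25)u^2 - (72/25)u + 612/25. Dividing through by 36/25 gives the monic gcd u^2 - 2u + 17.
Cancel u^2 - 2u + 17 from numerator and denominator to get the reduced form.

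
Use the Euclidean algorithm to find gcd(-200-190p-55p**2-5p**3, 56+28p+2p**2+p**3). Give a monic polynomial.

By polynomial division,
  -5p**3-55p**2-190p-200 = (-5)(p**3+2p**2+28p+56) + (-45p**2-50p+80)
  p**3+2p**2+28p+56 = (-(1/45)p-8/405)(-45p**2-50p+80) + ((2332/81)p+4664/81)
  -45p**2-50p+80 = (-(3645/2332)p+810/583)((2332/81)p+4664/81) + (0)
Last nonzero remainder: (2332/81)p+4664/81. Dividing through by 2332/81 gives the monic gcd p+2.

2+p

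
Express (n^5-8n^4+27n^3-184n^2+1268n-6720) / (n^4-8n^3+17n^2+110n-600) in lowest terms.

(n^3-n^2-10n-224)/(n^2-n-20)

Euclidean algorithm in ℚ[n]:
  n^5-8n^4+27n^3-184n^2+1268n-6720 = (n)(n^4-8n^3+17n^2+110n-600) + (10n^3-294n^2+1868n-6720)
  n^4-8n^3+17n^2+110n-600 = ((1/10)n+107/50)(10n^3-294n^2+1868n-6720) + ((11484/25)n^2-(80388/25)n+68904/5)
  10n^3-294n^2+1868n-6720 = ((125/5742)n-1400/2871)((11484/25)n^2-(80388/25)n+68904/5) + (0)
Last nonzero remainder: (11484/25)n^2-(80388/25)n+68904/5. Dividing through by 11484/25 gives the monic gcd n^2-7n+30.
Cancel n^2-7n+30 from numerator and denominator to get the reduced form.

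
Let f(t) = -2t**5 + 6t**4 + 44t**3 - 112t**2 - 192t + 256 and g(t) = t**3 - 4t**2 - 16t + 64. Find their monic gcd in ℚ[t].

t**3 - 4t**2 - 16t + 64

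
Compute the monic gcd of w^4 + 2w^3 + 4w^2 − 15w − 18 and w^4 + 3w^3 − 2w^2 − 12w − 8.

w^2 − w − 2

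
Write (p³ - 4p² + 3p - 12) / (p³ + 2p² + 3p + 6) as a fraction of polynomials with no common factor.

(p - 4)/(p + 2)

By polynomial division,
  p³ - 4p² + 3p - 12 = (p³ + 2p² + 3p + 6) + (-6p² - 18)
  p³ + 2p² + 3p + 6 = (-(1/6)p - 1/3)(-6p² - 18) + (0)
Last nonzero remainder: -6p² - 18. Dividing through by -6 gives the monic gcd p² + 3.
Cancel p² + 3 from numerator and denominator to get the reduced form.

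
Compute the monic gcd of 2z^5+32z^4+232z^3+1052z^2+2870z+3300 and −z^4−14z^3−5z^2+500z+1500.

Apply the Euclidean algorithm:
  2z^5+32z^4+232z^3+1052z^2+2870z+3300 = (−2z−4)(−z^4−14z^3−5z^2+500z+1500) + (166z^3+2032z^2+7870z+9300)
  −z^4−14z^3−5z^2+500z+1500 = (−(1/166)z−73/6889)(166z^3+2032z^2+7870z+9300) + ((440496/6889)z^2+(4404960/6889)z+11012400/6889)
  166z^3+2032z^2+7870z+9300 = ((571787/220248)z+213559/36708)((440496/6889)z^2+(4404960/6889)z+11012400/6889) + (0)
Last nonzero remainder: (440496/6889)z^2+(4404960/6889)z+11012400/6889. Dividing through by 440496/6889 gives the monic gcd z^2+10z+25.

z^2+10z+25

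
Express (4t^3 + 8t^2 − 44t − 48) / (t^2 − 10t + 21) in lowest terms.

(4t^2 + 20t + 16)/(t − 7)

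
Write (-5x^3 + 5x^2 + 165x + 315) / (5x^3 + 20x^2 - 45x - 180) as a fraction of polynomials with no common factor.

Apply the Euclidean algorithm:
  -5x^3 + 5x^2 + 165x + 315 = (-1)(5x^3 + 20x^2 - 45x - 180) + (25x^2 + 120x + 135)
  5x^3 + 20x^2 - 45x - 180 = ((1/5)x - 4/25)(25x^2 + 120x + 135) + (-(264/5)x - 792/5)
  25x^2 + 120x + 135 = (-(125/264)x - 75/88)(-(264/5)x - 792/5) + (0)
Last nonzero remainder: -(264/5)x - 792/5. Dividing through by -264/5 gives the monic gcd x + 3.
Cancel x + 3 from numerator and denominator to get the reduced form.

(-x^2 + 4x + 21)/(x^2 + x - 12)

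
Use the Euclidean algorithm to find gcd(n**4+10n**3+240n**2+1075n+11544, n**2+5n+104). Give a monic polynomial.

Repeated division with remainder:
  n**4+10n**3+240n**2+1075n+11544 = (n**2+5n+111)(n**2+5n+104) + (0)
The last nonzero remainder n**2+5n+104 is already monic.

n**2+5n+104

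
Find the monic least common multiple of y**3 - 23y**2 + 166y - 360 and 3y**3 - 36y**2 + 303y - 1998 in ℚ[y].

y**5 - 26y**4 + 309y**3 - 2560y**2 + 13364y - 26640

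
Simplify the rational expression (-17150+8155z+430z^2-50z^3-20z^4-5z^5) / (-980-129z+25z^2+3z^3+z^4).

(70-25z-5z^2)/(4+z)

By polynomial division,
  -5z^5-20z^4-50z^3+430z^2+8155z-17150 = (-5z-5)(z^4+3z^3+25z^2-129z-980) + (90z^3-90z^2+2610z-22050)
  z^4+3z^3+25z^2-129z-980 = ((1/90)z+2/45)(90z^3-90z^2+2610z-22050) + (0)
Last nonzero remainder: 90z^3-90z^2+2610z-22050. Dividing through by 90 gives the monic gcd z^3-z^2+29z-245.
Cancel z^3-z^2+29z-245 from numerator and denominator to get the reduced form.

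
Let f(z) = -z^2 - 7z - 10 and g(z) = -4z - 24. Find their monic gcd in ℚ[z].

1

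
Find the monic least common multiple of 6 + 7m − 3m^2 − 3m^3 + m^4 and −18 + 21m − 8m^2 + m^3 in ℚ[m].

Repeated division with remainder:
  m^4 − 3m^3 − 3m^2 + 7m + 6 = (m + 5)(m^3 − 8m^2 + 21m − 18) + (16m^2 − 80m + 96)
  m^3 − 8m^2 + 21m − 18 = ((1/16)m − 3/16)(16m^2 − 80m + 96) + (0)
Last nonzero remainder: 16m^2 − 80m + 96. Dividing through by 16 gives the monic gcd m^2 − 5m + 6.
Then lcm(f, g) = f·g / gcd(f, g); expanding and making the result monic gives the answer.

−18 − 15m + 16m^2 + 6m^3 − 6m^4 + m^5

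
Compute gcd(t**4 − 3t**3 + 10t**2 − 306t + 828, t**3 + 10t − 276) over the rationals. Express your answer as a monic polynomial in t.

Repeated division with remainder:
  t**4 − 3t**3 + 10t**2 − 306t + 828 = (t − 3)(t**3 + 10t − 276) + (0)
The last nonzero remainder t**3 + 10t − 276 is already monic.

t**3 + 10t − 276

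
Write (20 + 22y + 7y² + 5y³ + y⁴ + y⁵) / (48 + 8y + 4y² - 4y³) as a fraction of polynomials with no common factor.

Repeated division with remainder:
  y⁵ + y⁴ + 5y³ + 7y² + 22y + 20 = (-(1/4)y² - (1/2)y - 9/4)(-4y³ + 4y² + 8y + 48) + (32y² + 64y + 128)
  -4y³ + 4y² + 8y + 48 = (-(1/8)y + 3/8)(32y² + 64y + 128) + (0)
Last nonzero remainder: 32y² + 64y + 128. Dividing through by 32 gives the monic gcd y² + 2y + 4.
Cancel y² + 2y + 4 from numerator and denominator to get the reduced form.

(-5 - 3y + y² - y³)/(-12 + 4y)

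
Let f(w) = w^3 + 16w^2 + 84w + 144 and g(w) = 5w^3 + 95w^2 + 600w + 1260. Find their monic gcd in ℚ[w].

Apply the Euclidean algorithm:
  w^3 + 16w^2 + 84w + 144 = (1/5)(5w^3 + 95w^2 + 600w + 1260) + (−3w^2 − 36w − 108)
  5w^3 + 95w^2 + 600w + 1260 = (−(5/3)w − 35/3)(−3w^2 − 36w − 108) + (0)
Last nonzero remainder: −3w^2 − 36w − 108. Dividing through by −3 gives the monic gcd w^2 + 12w + 36.

w^2 + 12w + 36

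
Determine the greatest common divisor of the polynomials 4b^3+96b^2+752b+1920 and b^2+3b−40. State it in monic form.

By polynomial division,
  4b^3+96b^2+752b+1920 = (4b+84)(b^2+3b−40) + (660b+5280)
  b^2+3b−40 = ((1/660)b−1/132)(660b+5280) + (0)
Last nonzero remainder: 660b+5280. Dividing through by 660 gives the monic gcd b+8.

b+8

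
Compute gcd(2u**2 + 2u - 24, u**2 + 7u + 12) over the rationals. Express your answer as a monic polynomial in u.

u + 4

Euclidean algorithm in ℚ[u]:
  2u**2 + 2u - 24 = (2)(u**2 + 7u + 12) + (-12u - 48)
  u**2 + 7u + 12 = (-(1/12)u - 1/4)(-12u - 48) + (0)
Last nonzero remainder: -12u - 48. Dividing through by -12 gives the monic gcd u + 4.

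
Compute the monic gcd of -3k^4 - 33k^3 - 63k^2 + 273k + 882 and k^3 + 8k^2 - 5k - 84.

Repeated division with remainder:
  -3k^4 - 33k^3 - 63k^2 + 273k + 882 = (-3k - 9)(k^3 + 8k^2 - 5k - 84) + (-6k^2 - 24k + 126)
  k^3 + 8k^2 - 5k - 84 = (-(1/6)k - 2/3)(-6k^2 - 24k + 126) + (0)
Last nonzero remainder: -6k^2 - 24k + 126. Dividing through by -6 gives the monic gcd k^2 + 4k - 21.

k^2 + 4k - 21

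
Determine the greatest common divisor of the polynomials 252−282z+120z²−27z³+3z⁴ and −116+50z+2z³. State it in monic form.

Euclidean algorithm in ℚ[z]:
  3z⁴−27z³+120z²−282z+252 = ((3/2)z−27/2)(2z³+50z−116) + (45z²+567z−1314)
  2z³+50z−116 = ((2/45)z−14/25)(45z²+567z−1314) + ((10648/25)z−21296/25)
  45z²+567z−1314 = ((1125/10648)z+16425/10648)((10648/25)z−21296/25) + (0)
Last nonzero remainder: (10648/25)z−21296/25. Dividing through by 10648/25 gives the monic gcd z−2.

−2+z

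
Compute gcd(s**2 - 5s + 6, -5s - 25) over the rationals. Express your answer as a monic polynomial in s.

Repeated division with remainder:
  s**2 - 5s + 6 = (-(1/5)s + 2)(-5s - 25) + (56)
  -5s - 25 = (-(5/56)s - 25/56)(56) + (0)
The last nonzero remainder is the constant 56, so the polynomials are coprime and gcd = 1.

1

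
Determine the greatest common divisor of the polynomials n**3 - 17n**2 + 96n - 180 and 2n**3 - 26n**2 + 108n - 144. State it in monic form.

n - 6

Repeated division with remainder:
  n**3 - 17n**2 + 96n - 180 = (1/2)(2n**3 - 26n**2 + 108n - 144) + (-4n**2 + 42n - 108)
  2n**3 - 26n**2 + 108n - 144 = (-(1/2)n + 5/4)(-4n**2 + 42n - 108) + ((3/2)n - 9)
  -4n**2 + 42n - 108 = (-(8/3)n + 12)((3/2)n - 9) + (0)
Last nonzero remainder: (3/2)n - 9. Dividing through by 3/2 gives the monic gcd n - 6.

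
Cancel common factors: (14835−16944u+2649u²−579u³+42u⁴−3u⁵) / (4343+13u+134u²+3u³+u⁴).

(345−378u+36u²−3u³)/(101+5u+u²)

Apply the Euclidean algorithm:
  −3u⁵+42u⁴−579u³+2649u²−16944u+14835 = (−3u+51)(u⁴+3u³+134u²+13u+4343) + (−330u³−4146u²−4578u−206658)
  u⁴+3u³+134u²+13u+4343 = (−(1/330)u+263/9075)(−330u³−4146u²−4578u−206658) + ((726851/3025)u²−(1453702/3025)u+31254593/3025)
  −330u³−4146u²−4578u−206658 = (−(998250/726851)u−14538150/726851)((726851/3025)u²−(1453702/3025)u+31254593/3025) + (0)
Last nonzero remainder: (726851/3025)u²−(1453702/3025)u+31254593/3025. Dividing through by 726851/3025 gives the monic gcd u²−2u+43.
Cancel u²−2u+43 from numerator and denominator to get the reduced form.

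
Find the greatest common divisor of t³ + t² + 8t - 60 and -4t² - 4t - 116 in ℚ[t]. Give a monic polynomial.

1

Apply the Euclidean algorithm:
  t³ + t² + 8t - 60 = (-(1/4)t)(-4t² - 4t - 116) + (-21t - 60)
  -4t² - 4t - 116 = ((4/21)t - 52/147)(-21t - 60) + (-6724/49)
  -21t - 60 = ((1029/6724)t + 735/1681)(-6724/49) + (0)
The last nonzero remainder is the constant -6724/49, so the polynomials are coprime and gcd = 1.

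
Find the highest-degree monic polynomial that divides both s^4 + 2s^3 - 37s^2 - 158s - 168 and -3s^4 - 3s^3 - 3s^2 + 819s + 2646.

s^2 - 4s - 21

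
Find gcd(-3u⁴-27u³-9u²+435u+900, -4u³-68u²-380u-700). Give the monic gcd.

Euclidean algorithm in ℚ[u]:
  -3u⁴-27u³-9u²+435u+900 = ((3/4)u-6)(-4u³-68u²-380u-700) + (-132u²-1320u-3300)
  -4u³-68u²-380u-700 = ((1/33)u+7/33)(-132u²-1320u-3300) + (0)
Last nonzero remainder: -132u²-1320u-3300. Dividing through by -132 gives the monic gcd u²+10u+25.

u²+10u+25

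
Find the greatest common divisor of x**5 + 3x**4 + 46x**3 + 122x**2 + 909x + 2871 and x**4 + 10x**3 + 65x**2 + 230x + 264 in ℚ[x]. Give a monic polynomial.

Euclidean algorithm in ℚ[x]:
  x**5 + 3x**4 + 46x**3 + 122x**2 + 909x + 2871 = (x - 7)(x**4 + 10x**3 + 65x**2 + 230x + 264) + (51x**3 + 347x**2 + 2255x + 4719)
  x**4 + 10x**3 + 65x**2 + 230x + 264 = ((1/51)x + 163/2601)(51x**3 + 347x**2 + 2255x + 4719) + (-(2501/2601)x**2 - (10004/2601)x - 27511/867)
  51x**3 + 347x**2 + 2255x + 4719 = (-(132651/2501)x - 371943/2501)(-(2501/2601)x**2 - (10004/2601)x - 27511/867) + (0)
Last nonzero remainder: -(2501/2601)x**2 - (10004/2601)x - 27511/867. Dividing through by -2501/2601 gives the monic gcd x**2 + 4x + 33.

x**2 + 4x + 33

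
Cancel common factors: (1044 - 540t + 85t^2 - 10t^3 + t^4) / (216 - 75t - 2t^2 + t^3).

(-348 + 64t - 7t^2 + t^3)/(-72 + t + t^2)

By polynomial division,
  t^4 - 10t^3 + 85t^2 - 540t + 1044 = (t - 8)(t^3 - 2t^2 - 75t + 216) + (144t^2 - 1356t + 2772)
  t^3 - 2t^2 - 75t + 216 = ((1/144)t + 89/1728)(144t^2 - 1356t + 2772) + (-(3515/144)t + 3515/48)
  144t^2 - 1356t + 2772 = (-(20736/3515)t + 133056/3515)(-(3515/144)t + 3515/48) + (0)
Last nonzero remainder: -(3515/144)t + 3515/48. Dividing through by -3515/144 gives the monic gcd t - 3.
Cancel t - 3 from numerator and denominator to get the reduced form.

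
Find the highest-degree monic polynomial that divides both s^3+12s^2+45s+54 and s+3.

Repeated division with remainder:
  s^3+12s^2+45s+54 = (s^2+9s+18)(s+3) + (0)
The last nonzero remainder s+3 is already monic.

s+3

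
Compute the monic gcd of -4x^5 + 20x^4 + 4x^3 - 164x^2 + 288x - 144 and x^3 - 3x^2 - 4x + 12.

x^2 - 5x + 6

By polynomial division,
  -4x^5 + 20x^4 + 4x^3 - 164x^2 + 288x - 144 = (-4x^2 + 8x + 12)(x^3 - 3x^2 - 4x + 12) + (-48x^2 + 240x - 288)
  x^3 - 3x^2 - 4x + 12 = (-(1/48)x - 1/24)(-48x^2 + 240x - 288) + (0)
Last nonzero remainder: -48x^2 + 240x - 288. Dividing through by -48 gives the monic gcd x^2 - 5x + 6.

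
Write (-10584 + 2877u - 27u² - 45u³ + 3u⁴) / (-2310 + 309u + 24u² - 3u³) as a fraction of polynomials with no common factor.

Apply the Euclidean algorithm:
  3u⁴ - 45u³ - 27u² + 2877u - 10584 = (-u + 7)(-3u³ + 24u² + 309u - 2310) + (114u² - 1596u + 5586)
  -3u³ + 24u² + 309u - 2310 = (-(1/38)u - 3/19)(114u² - 1596u + 5586) + (204u - 1428)
  114u² - 1596u + 5586 = ((19/34)u - 133/34)(204u - 1428) + (0)
Last nonzero remainder: 204u - 1428. Dividing through by 204 gives the monic gcd u - 7.
Cancel u - 7 from numerator and denominator to get the reduced form.

(-504 + 65u + 8u² - u³)/(-110 - u + u²)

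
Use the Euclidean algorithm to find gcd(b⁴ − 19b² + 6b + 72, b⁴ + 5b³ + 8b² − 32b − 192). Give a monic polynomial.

b² + b − 12

Euclidean algorithm in ℚ[b]:
  b⁴ − 19b² + 6b + 72 = (b⁴ + 5b³ + 8b² − 32b − 192) + (−5b³ − 27b² + 38b + 264)
  b⁴ + 5b³ + 8b² − 32b − 192 = (−(1/5)b + 2/25)(−5b³ − 27b² + 38b + 264) + ((444/25)b² + (444/25)b − 5328/25)
  −5b³ − 27b² + 38b + 264 = (−(125/444)b − 275/222)((444/25)b² + (444/25)b − 5328/25) + (0)
Last nonzero remainder: (444/25)b² + (444/25)b − 5328/25. Dividing through by 444/25 gives the monic gcd b² + b − 12.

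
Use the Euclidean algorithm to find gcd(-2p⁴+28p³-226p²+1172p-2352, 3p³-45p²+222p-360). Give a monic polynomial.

p²-10p+24

By polynomial division,
  -2p⁴+28p³-226p²+1172p-2352 = (-(2/3)p-2/3)(3p³-45p²+222p-360) + (-108p²+1080p-2592)
  3p³-45p²+222p-360 = (-(1/36)p+5/36)(-108p²+1080p-2592) + (0)
Last nonzero remainder: -108p²+1080p-2592. Dividing through by -108 gives the monic gcd p²-10p+24.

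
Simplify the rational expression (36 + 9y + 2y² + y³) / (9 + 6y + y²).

(12 − y + y²)/(3 + y)

Repeated division with remainder:
  y³ + 2y² + 9y + 36 = (y − 4)(y² + 6y + 9) + (24y + 72)
  y² + 6y + 9 = ((1/24)y + 1/8)(24y + 72) + (0)
Last nonzero remainder: 24y + 72. Dividing through by 24 gives the monic gcd y + 3.
Cancel y + 3 from numerator and denominator to get the reduced form.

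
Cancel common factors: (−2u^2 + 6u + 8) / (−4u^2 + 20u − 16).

(u + 1)/(2u − 2)

Euclidean algorithm in ℚ[u]:
  −2u^2 + 6u + 8 = (1/2)(−4u^2 + 20u − 16) + (−4u + 16)
  −4u^2 + 20u − 16 = (u − 1)(−4u + 16) + (0)
Last nonzero remainder: −4u + 16. Dividing through by −4 gives the monic gcd u − 4.
Cancel u − 4 from numerator and denominator to get the reduced form.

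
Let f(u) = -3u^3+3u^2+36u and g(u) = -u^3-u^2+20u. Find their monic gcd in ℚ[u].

u^2-4u

Euclidean algorithm in ℚ[u]:
  -3u^3+3u^2+36u = (3)(-u^3-u^2+20u) + (6u^2-24u)
  -u^3-u^2+20u = (-(1/6)u-5/6)(6u^2-24u) + (0)
Last nonzero remainder: 6u^2-24u. Dividing through by 6 gives the monic gcd u^2-4u.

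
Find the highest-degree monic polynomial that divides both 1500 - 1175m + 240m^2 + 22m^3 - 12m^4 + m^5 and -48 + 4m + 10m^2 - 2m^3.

Apply the Euclidean algorithm:
  m^5 - 12m^4 + 22m^3 + 240m^2 - 1175m + 1500 = (-(1/2)m^2 + (7/2)m + 11/2)(-2m^3 + 10m^2 + 4m - 48) + (147m^2 - 1029m + 1764)
  -2m^3 + 10m^2 + 4m - 48 = (-(2/147)m - 4/147)(147m^2 - 1029m + 1764) + (0)
Last nonzero remainder: 147m^2 - 1029m + 1764. Dividing through by 147 gives the monic gcd m^2 - 7m + 12.

12 - 7m + m^2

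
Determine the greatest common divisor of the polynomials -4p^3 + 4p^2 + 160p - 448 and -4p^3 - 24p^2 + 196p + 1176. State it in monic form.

p + 7

Repeated division with remainder:
  -4p^3 + 4p^2 + 160p - 448 = (-4p^3 - 24p^2 + 196p + 1176) + (28p^2 - 36p - 1624)
  -4p^3 - 24p^2 + 196p + 1176 = (-(1/7)p - 51/49)(28p^2 - 36p - 1624) + (-(3600/49)p - 3600/7)
  28p^2 - 36p - 1624 = (-(343/900)p + 1421/450)(-(3600/49)p - 3600/7) + (0)
Last nonzero remainder: -(3600/49)p - 3600/7. Dividing through by -3600/49 gives the monic gcd p + 7.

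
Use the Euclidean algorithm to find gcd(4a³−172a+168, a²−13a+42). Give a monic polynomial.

a−6

Euclidean algorithm in ℚ[a]:
  4a³−172a+168 = (4a+52)(a²−13a+42) + (336a−2016)
  a²−13a+42 = ((1/336)a−1/48)(336a−2016) + (0)
Last nonzero remainder: 336a−2016. Dividing through by 336 gives the monic gcd a−6.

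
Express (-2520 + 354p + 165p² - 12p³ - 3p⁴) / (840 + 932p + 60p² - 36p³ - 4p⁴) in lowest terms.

Repeated division with remainder:
  -3p⁴ - 12p³ + 165p² + 354p - 2520 = (3/4)(-4p⁴ - 36p³ + 60p² + 932p + 840) + (15p³ + 120p² - 345p - 3150)
  -4p⁴ - 36p³ + 60p² + 932p + 840 = (-(4/15)p - 4/15)(15p³ + 120p² - 345p - 3150) + (0)
Last nonzero remainder: 15p³ + 120p² - 345p - 3150. Dividing through by 15 gives the monic gcd p³ + 8p² - 23p - 210.
Cancel p³ + 8p² - 23p - 210 from numerator and denominator to get the reduced form.

(-12 + 3p)/(4 + 4p)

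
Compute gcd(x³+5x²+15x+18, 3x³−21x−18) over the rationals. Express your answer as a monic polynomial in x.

x+2

Euclidean algorithm in ℚ[x]:
  x³+5x²+15x+18 = (1/3)(3x³−21x−18) + (5x²+22x+24)
  3x³−21x−18 = ((3/5)x−66/25)(5x²+22x+24) + ((567/25)x+1134/25)
  5x²+22x+24 = ((125/567)x+100/189)((567/25)x+1134/25) + (0)
Last nonzero remainder: (567/25)x+1134/25. Dividing through by 567/25 gives the monic gcd x+2.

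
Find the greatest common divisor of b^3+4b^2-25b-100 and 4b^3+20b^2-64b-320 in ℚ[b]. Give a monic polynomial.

b^2+9b+20

Apply the Euclidean algorithm:
  b^3+4b^2-25b-100 = (1/4)(4b^3+20b^2-64b-320) + (-b^2-9b-20)
  4b^3+20b^2-64b-320 = (-4b+16)(-b^2-9b-20) + (0)
Last nonzero remainder: -b^2-9b-20. Dividing through by -1 gives the monic gcd b^2+9b+20.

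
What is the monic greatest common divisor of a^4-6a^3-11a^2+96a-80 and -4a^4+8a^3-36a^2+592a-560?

Repeated division with remainder:
  a^4-6a^3-11a^2+96a-80 = (-1/4)(-4a^4+8a^3-36a^2+592a-560) + (-4a^3-20a^2+244a-220)
  -4a^4+8a^3-36a^2+592a-560 = (a-7)(-4a^3-20a^2+244a-220) + (-420a^2+2520a-2100)
  -4a^3-20a^2+244a-220 = ((1/105)a+11/105)(-420a^2+2520a-2100) + (0)
Last nonzero remainder: -420a^2+2520a-2100. Dividing through by -420 gives the monic gcd a^2-6a+5.

a^2-6a+5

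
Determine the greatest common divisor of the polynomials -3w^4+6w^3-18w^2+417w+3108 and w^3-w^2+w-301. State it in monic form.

By polynomial division,
  -3w^4+6w^3-18w^2+417w+3108 = (-3w+3)(w^3-w^2+w-301) + (-12w^2-489w+4011)
  w^3-w^2+w-301 = (-(1/12)w+167/48)(-12w^2-489w+4011) + ((32585/16)w-228095/16)
  -12w^2-489w+4011 = (-(192/32585)w-9168/32585)((32585/16)w-228095/16) + (0)
Last nonzero remainder: (32585/16)w-228095/16. Dividing through by 32585/16 gives the monic gcd w-7.

w-7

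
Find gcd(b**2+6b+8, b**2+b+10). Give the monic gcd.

1

Euclidean algorithm in ℚ[b]:
  b**2+6b+8 = (b**2+b+10) + (5b-2)
  b**2+b+10 = ((1/5)b+7/25)(5b-2) + (264/25)
  5b-2 = ((125/264)b-25/132)(264/25) + (0)
The last nonzero remainder is the constant 264/25, so the polynomials are coprime and gcd = 1.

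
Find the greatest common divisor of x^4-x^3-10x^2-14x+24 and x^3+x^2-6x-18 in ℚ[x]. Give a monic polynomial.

Repeated division with remainder:
  x^4-x^3-10x^2-14x+24 = (x-2)(x^3+x^2-6x-18) + (-2x^2-8x-12)
  x^3+x^2-6x-18 = (-(1/2)x+3/2)(-2x^2-8x-12) + (0)
Last nonzero remainder: -2x^2-8x-12. Dividing through by -2 gives the monic gcd x^2+4x+6.

x^2+4x+6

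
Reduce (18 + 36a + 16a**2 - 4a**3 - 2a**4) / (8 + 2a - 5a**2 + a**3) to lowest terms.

(18 + 18a - 2a**2 - 2a**3)/(8 - 6a + a**2)

By polynomial division,
  -2a**4 - 4a**3 + 16a**2 + 36a + 18 = (-2a - 14)(a**3 - 5a**2 + 2a + 8) + (-50a**2 + 80a + 130)
  a**3 - 5a**2 + 2a + 8 = (-(1/50)a + 17/250)(-50a**2 + 80a + 130) + (-(21/25)a - 21/25)
  -50a**2 + 80a + 130 = ((1250/21)a - 3250/21)(-(21/25)a - 21/25) + (0)
Last nonzero remainder: -(21/25)a - 21/25. Dividing through by -21/25 gives the monic gcd a + 1.
Cancel a + 1 from numerator and denominator to get the reduced form.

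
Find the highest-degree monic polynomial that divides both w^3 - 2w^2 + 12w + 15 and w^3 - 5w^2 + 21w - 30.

w^2 - 3w + 15

Repeated division with remainder:
  w^3 - 2w^2 + 12w + 15 = (w^3 - 5w^2 + 21w - 30) + (3w^2 - 9w + 45)
  w^3 - 5w^2 + 21w - 30 = ((1/3)w - 2/3)(3w^2 - 9w + 45) + (0)
Last nonzero remainder: 3w^2 - 9w + 45. Dividing through by 3 gives the monic gcd w^2 - 3w + 15.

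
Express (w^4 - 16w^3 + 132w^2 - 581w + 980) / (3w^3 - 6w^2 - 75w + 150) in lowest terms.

By polynomial division,
  w^4 - 16w^3 + 132w^2 - 581w + 980 = ((1/3)w - 14/3)(3w^3 - 6w^2 - 75w + 150) + (129w^2 - 981w + 1680)
  3w^3 - 6w^2 - 75w + 150 = ((1/43)w + 241/1849)(129w^2 - 981w + 1680) + ((25506/1849)w - 127530/1849)
  129w^2 - 981w + 1680 = ((79507/8502)w - 103544/4251)((25506/1849)w - 127530/1849) + (0)
Last nonzero remainder: (25506/1849)w - 127530/1849. Dividing through by 25506/1849 gives the monic gcd w - 5.
Cancel w - 5 from numerator and denominator to get the reduced form.

(w^3 - 11w^2 + 77w - 196)/(3w^2 + 9w - 30)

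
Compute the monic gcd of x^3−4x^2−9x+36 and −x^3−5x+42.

Repeated division with remainder:
  x^3−4x^2−9x+36 = (−1)(−x^3−5x+42) + (−4x^2−14x+78)
  −x^3−5x+42 = ((1/4)x−7/8)(−4x^2−14x+78) + (−(147/4)x+441/4)
  −4x^2−14x+78 = ((16/147)x+104/147)(−(147/4)x+441/4) + (0)
Last nonzero remainder: −(147/4)x+441/4. Dividing through by −147/4 gives the monic gcd x−3.

x−3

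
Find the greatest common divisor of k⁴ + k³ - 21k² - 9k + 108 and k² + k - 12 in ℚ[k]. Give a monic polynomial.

By polynomial division,
  k⁴ + k³ - 21k² - 9k + 108 = (k² - 9)(k² + k - 12) + (0)
The last nonzero remainder k² + k - 12 is already monic.

k² + k - 12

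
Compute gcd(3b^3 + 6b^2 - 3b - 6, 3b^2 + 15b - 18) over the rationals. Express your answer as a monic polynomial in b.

b - 1

By polynomial division,
  3b^3 + 6b^2 - 3b - 6 = (b - 3)(3b^2 + 15b - 18) + (60b - 60)
  3b^2 + 15b - 18 = ((1/20)b + 3/10)(60b - 60) + (0)
Last nonzero remainder: 60b - 60. Dividing through by 60 gives the monic gcd b - 1.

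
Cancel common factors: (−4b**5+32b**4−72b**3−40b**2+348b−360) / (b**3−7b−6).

Apply the Euclidean algorithm:
  −4b**5+32b**4−72b**3−40b**2+348b−360 = (−4b**2+32b−100)(b**3−7b−6) + (160b**2−160b−960)
  b**3−7b−6 = ((1/160)b+1/160)(160b**2−160b−960) + (0)
Last nonzero remainder: 160b**2−160b−960. Dividing through by 160 gives the monic gcd b**2−b−6.
Cancel b**2−b−6 from numerator and denominator to get the reduced form.

(−4b**3+28b**2−68b+60)/(b+1)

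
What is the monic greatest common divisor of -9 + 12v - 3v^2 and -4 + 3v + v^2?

By polynomial division,
  -3v^2 + 12v - 9 = (-3)(v^2 + 3v - 4) + (21v - 21)
  v^2 + 3v - 4 = ((1/21)v + 4/21)(21v - 21) + (0)
Last nonzero remainder: 21v - 21. Dividing through by 21 gives the monic gcd v - 1.

-1 + v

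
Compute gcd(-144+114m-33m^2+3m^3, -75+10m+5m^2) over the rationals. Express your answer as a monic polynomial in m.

By polynomial division,
  3m^3-33m^2+114m-144 = ((3/5)m-39/5)(5m^2+10m-75) + (237m-729)
  5m^2+10m-75 = ((5/237)m+2005/18723)(237m-729) + (19140/6241)
  237m-729 = ((493039/6380)m-1516563/6380)(19140/6241) + (0)
The last nonzero remainder is the constant 19140/6241, so the polynomials are coprime and gcd = 1.

1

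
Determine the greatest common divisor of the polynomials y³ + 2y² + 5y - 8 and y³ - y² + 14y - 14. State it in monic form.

By polynomial division,
  y³ + 2y² + 5y - 8 = (y³ - y² + 14y - 14) + (3y² - 9y + 6)
  y³ - y² + 14y - 14 = ((1/3)y + 2/3)(3y² - 9y + 6) + (18y - 18)
  3y² - 9y + 6 = ((1/6)y - 1/3)(18y - 18) + (0)
Last nonzero remainder: 18y - 18. Dividing through by 18 gives the monic gcd y - 1.

y - 1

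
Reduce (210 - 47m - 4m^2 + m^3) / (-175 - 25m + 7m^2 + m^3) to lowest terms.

(-6 + m)/(5 + m)

Repeated division with remainder:
  m^3 - 4m^2 - 47m + 210 = (m^3 + 7m^2 - 25m - 175) + (-11m^2 - 22m + 385)
  m^3 + 7m^2 - 25m - 175 = (-(1/11)m - 5/11)(-11m^2 - 22m + 385) + (0)
Last nonzero remainder: -11m^2 - 22m + 385. Dividing through by -11 gives the monic gcd m^2 + 2m - 35.
Cancel m^2 + 2m - 35 from numerator and denominator to get the reduced form.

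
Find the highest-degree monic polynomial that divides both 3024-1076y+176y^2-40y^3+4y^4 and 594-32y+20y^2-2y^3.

Apply the Euclidean algorithm:
  4y^4-40y^3+176y^2-1076y+3024 = (-2y)(-2y^3+20y^2-32y+594) + (112y^2+112y+3024)
  -2y^3+20y^2-32y+594 = (-(1/56)y+11/56)(112y^2+112y+3024) + (0)
Last nonzero remainder: 112y^2+112y+3024. Dividing through by 112 gives the monic gcd y^2+y+27.

27+y+y^2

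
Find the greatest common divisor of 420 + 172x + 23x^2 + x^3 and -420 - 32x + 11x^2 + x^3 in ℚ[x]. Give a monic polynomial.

70 + 17x + x^2

Apply the Euclidean algorithm:
  x^3 + 23x^2 + 172x + 420 = (x^3 + 11x^2 - 32x - 420) + (12x^2 + 204x + 840)
  x^3 + 11x^2 - 32x - 420 = ((1/12)x - 1/2)(12x^2 + 204x + 840) + (0)
Last nonzero remainder: 12x^2 + 204x + 840. Dividing through by 12 gives the monic gcd x^2 + 17x + 70.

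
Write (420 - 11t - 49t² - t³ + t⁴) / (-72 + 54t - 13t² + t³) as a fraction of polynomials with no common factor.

(-140 - 43t + 2t² + t³)/(24 - 10t + t²)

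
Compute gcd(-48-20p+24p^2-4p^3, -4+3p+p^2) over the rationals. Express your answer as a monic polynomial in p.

1

Apply the Euclidean algorithm:
  -4p^3+24p^2-20p-48 = (-4p+36)(p^2+3p-4) + (-144p+96)
  p^2+3p-4 = (-(1/144)p-11/432)(-144p+96) + (-14/9)
  -144p+96 = ((648/7)p-432/7)(-14/9) + (0)
The last nonzero remainder is the constant -14/9, so the polynomials are coprime and gcd = 1.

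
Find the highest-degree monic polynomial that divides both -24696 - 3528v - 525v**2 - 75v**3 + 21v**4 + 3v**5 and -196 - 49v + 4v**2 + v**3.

Repeated division with remainder:
  3v**5 + 21v**4 - 75v**3 - 525v**2 - 3528v - 24696 = (3v**2 + 9v + 36)(v**3 + 4v**2 - 49v - 196) + (360v**2 - 17640)
  v**3 + 4v**2 - 49v - 196 = ((1/360)v + 1/90)(360v**2 - 17640) + (0)
Last nonzero remainder: 360v**2 - 17640. Dividing through by 360 gives the monic gcd v**2 - 49.

-49 + v**2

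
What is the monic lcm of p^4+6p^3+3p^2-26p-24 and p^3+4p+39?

Repeated division with remainder:
  p^4+6p^3+3p^2-26p-24 = (p+6)(p^3+4p+39) + (-p^2-89p-258)
  p^3+4p+39 = (-p+89)(-p^2-89p-258) + (7667p+23001)
  -p^2-89p-258 = (-(1/7667)p-86/7667)(7667p+23001) + (0)
Last nonzero remainder: 7667p+23001. Dividing through by 7667 gives the monic gcd p+3.
Then lcm(f, g) = f·g / gcd(f, g); expanding and making the result monic gives the answer.

p^6+3p^5-2p^4+43p^3+93p^2-266p-312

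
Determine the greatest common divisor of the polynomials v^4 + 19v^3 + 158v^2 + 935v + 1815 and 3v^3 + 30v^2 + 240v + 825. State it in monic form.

v^2 + 5v + 55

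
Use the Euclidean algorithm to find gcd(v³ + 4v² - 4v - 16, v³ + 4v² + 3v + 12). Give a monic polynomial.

v + 4

Euclidean algorithm in ℚ[v]:
  v³ + 4v² - 4v - 16 = (v³ + 4v² + 3v + 12) + (-7v - 28)
  v³ + 4v² + 3v + 12 = (-(1/7)v² - 3/7)(-7v - 28) + (0)
Last nonzero remainder: -7v - 28. Dividing through by -7 gives the monic gcd v + 4.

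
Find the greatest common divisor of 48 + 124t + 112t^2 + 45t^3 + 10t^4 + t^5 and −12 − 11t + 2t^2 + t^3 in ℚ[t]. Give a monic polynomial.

4 + 5t + t^2

Euclidean algorithm in ℚ[t]:
  t^5 + 10t^4 + 45t^3 + 112t^2 + 124t + 48 = (t^2 + 8t + 40)(t^3 + 2t^2 − 11t − 12) + (132t^2 + 660t + 528)
  t^3 + 2t^2 − 11t − 12 = ((1/132)t − 1/44)(132t^2 + 660t + 528) + (0)
Last nonzero remainder: 132t^2 + 660t + 528. Dividing through by 132 gives the monic gcd t^2 + 5t + 4.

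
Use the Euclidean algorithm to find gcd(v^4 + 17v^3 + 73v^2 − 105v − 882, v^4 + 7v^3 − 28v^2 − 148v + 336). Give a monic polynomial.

v^2 + 13v + 42

Apply the Euclidean algorithm:
  v^4 + 17v^3 + 73v^2 − 105v − 882 = (v^4 + 7v^3 − 28v^2 − 148v + 336) + (10v^3 + 101v^2 + 43v − 1218)
  v^4 + 7v^3 − 28v^2 − 148v + 336 = ((1/10)v − 31/100)(10v^3 + 101v^2 + 43v − 1218) + (−(99/100)v^2 − (1287/100)v − 2079/50)
  10v^3 + 101v^2 + 43v − 1218 = (−(1000/99)v + 2900/99)(−(99/100)v^2 − (1287/100)v − 2079/50) + (0)
Last nonzero remainder: −(99/100)v^2 − (1287/100)v − 2079/50. Dividing through by −99/100 gives the monic gcd v^2 + 13v + 42.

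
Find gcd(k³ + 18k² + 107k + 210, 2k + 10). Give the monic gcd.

k + 5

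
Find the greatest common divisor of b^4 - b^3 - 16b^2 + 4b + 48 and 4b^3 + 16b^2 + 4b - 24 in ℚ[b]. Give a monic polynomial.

By polynomial division,
  b^4 - b^3 - 16b^2 + 4b + 48 = ((1/4)b - 5/4)(4b^3 + 16b^2 + 4b - 24) + (3b^2 + 15b + 18)
  4b^3 + 16b^2 + 4b - 24 = ((4/3)b - 4/3)(3b^2 + 15b + 18) + (0)
Last nonzero remainder: 3b^2 + 15b + 18. Dividing through by 3 gives the monic gcd b^2 + 5b + 6.

b^2 + 5b + 6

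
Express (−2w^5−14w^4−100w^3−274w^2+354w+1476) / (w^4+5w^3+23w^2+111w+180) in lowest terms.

(−2w^3−2w^2−70w+164)/(w^2−w+20)

Apply the Euclidean algorithm:
  −2w^5−14w^4−100w^3−274w^2+354w+1476 = (−2w−4)(w^4+5w^3+23w^2+111w+180) + (−34w^3+40w^2+1158w+2196)
  w^4+5w^3+23w^2+111w+180 = (−(1/34)w−105/578)(−34w^3+40w^2+1158w+2196) + ((18590/289)w^2+(111540/289)w+167310/289)
  −34w^3+40w^2+1158w+2196 = (−(4913/9295)w+35258/9295)((18590/289)w^2+(111540/289)w+167310/289) + (0)
Last nonzero remainder: (18590/289)w^2+(111540/289)w+167310/289. Dividing through by 18590/289 gives the monic gcd w^2+6w+9.
Cancel w^2+6w+9 from numerator and denominator to get the reduced form.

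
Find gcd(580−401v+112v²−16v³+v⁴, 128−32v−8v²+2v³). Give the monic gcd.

−4+v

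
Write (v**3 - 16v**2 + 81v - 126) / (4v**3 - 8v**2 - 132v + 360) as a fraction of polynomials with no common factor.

By polynomial division,
  v**3 - 16v**2 + 81v - 126 = (1/4)(4v**3 - 8v**2 - 132v + 360) + (-14v**2 + 114v - 216)
  4v**3 - 8v**2 - 132v + 360 = (-(2/7)v - 86/49)(-14v**2 + 114v - 216) + ((312/49)v - 936/49)
  -14v**2 + 114v - 216 = (-(343/156)v + 147/13)((312/49)v - 936/49) + (0)
Last nonzero remainder: (312/49)v - 936/49. Dividing through by 312/49 gives the monic gcd v - 3.
Cancel v - 3 from numerator and denominator to get the reduced form.

(v**2 - 13v + 42)/(4v**2 + 4v - 120)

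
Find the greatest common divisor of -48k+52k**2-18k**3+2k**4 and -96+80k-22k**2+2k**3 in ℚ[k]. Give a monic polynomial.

Apply the Euclidean algorithm:
  2k**4-18k**3+52k**2-48k = (k+2)(2k**3-22k**2+80k-96) + (16k**2-112k+192)
  2k**3-22k**2+80k-96 = ((1/8)k-1/2)(16k**2-112k+192) + (0)
Last nonzero remainder: 16k**2-112k+192. Dividing through by 16 gives the monic gcd k**2-7k+12.

12-7k+k**2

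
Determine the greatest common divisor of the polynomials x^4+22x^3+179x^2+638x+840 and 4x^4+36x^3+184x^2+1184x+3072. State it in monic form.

x^2+10x+24

By polynomial division,
  x^4+22x^3+179x^2+638x+840 = (1/4)(4x^4+36x^3+184x^2+1184x+3072) + (13x^3+133x^2+342x+72)
  4x^4+36x^3+184x^2+1184x+3072 = ((4/13)x-64/169)(13x^3+133x^2+342x+72) + ((21824/169)x^2+(218240/169)x+523776/169)
  13x^3+133x^2+342x+72 = ((2197/21824)x+507/21824)((21824/169)x^2+(218240/169)x+523776/169) + (0)
Last nonzero remainder: (21824/169)x^2+(218240/169)x+523776/169. Dividing through by 21824/169 gives the monic gcd x^2+10x+24.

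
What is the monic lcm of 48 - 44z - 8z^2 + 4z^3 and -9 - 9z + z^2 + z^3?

Repeated division with remainder:
  4z^3 - 8z^2 - 44z + 48 = (4)(z^3 + z^2 - 9z - 9) + (-12z^2 - 8z + 84)
  z^3 + z^2 - 9z - 9 = (-(1/12)z - 1/36)(-12z^2 - 8z + 84) + (-(20/9)z - 20/3)
  -12z^2 - 8z + 84 = ((27/5)z - 63/5)(-(20/9)z - 20/3) + (0)
Last nonzero remainder: -(20/9)z - 20/3. Dividing through by -20/9 gives the monic gcd z + 3.
Then lcm(f, g) = f·g / gcd(f, g); expanding and making the result monic gives the answer.

-36 + 9z + 40z^2 - 10z^3 - 4z^4 + z^5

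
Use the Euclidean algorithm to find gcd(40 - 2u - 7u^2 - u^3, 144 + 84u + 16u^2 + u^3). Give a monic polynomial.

4 + u

Apply the Euclidean algorithm:
  -u^3 - 7u^2 - 2u + 40 = (-1)(u^3 + 16u^2 + 84u + 144) + (9u^2 + 82u + 184)
  u^3 + 16u^2 + 84u + 144 = ((1/9)u + 62/81)(9u^2 + 82u + 184) + ((64/81)u + 256/81)
  9u^2 + 82u + 184 = ((729/64)u + 1863/32)((64/81)u + 256/81) + (0)
Last nonzero remainder: (64/81)u + 256/81. Dividing through by 64/81 gives the monic gcd u + 4.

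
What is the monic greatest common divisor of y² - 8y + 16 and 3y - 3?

By polynomial division,
  y² - 8y + 16 = ((1/3)y - 7/3)(3y - 3) + (9)
  3y - 3 = ((1/3)y - 1/3)(9) + (0)
The last nonzero remainder is the constant 9, so the polynomials are coprime and gcd = 1.

1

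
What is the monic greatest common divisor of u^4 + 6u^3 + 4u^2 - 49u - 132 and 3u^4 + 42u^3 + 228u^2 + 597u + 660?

Repeated division with remainder:
  u^4 + 6u^3 + 4u^2 - 49u - 132 = (1/3)(3u^4 + 42u^3 + 228u^2 + 597u + 660) + (-8u^3 - 72u^2 - 248u - 352)
  3u^4 + 42u^3 + 228u^2 + 597u + 660 = (-(3/8)u - 15/8)(-8u^3 - 72u^2 - 248u - 352) + (0)
Last nonzero remainder: -8u^3 - 72u^2 - 248u - 352. Dividing through by -8 gives the monic gcd u^3 + 9u^2 + 31u + 44.

u^3 + 9u^2 + 31u + 44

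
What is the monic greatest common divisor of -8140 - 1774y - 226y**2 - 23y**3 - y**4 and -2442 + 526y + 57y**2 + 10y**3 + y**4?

814 + 96y + 13y**2 + y**3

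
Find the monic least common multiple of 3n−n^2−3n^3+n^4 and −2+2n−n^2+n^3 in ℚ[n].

6n−2n^2−3n^3+n^4−3n^5+n^6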